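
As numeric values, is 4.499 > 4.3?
True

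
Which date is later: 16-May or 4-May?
16-May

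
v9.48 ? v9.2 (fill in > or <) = >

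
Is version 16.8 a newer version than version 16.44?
No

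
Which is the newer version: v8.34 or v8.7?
v8.34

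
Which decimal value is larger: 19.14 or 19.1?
19.14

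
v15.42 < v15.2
False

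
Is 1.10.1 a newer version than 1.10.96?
No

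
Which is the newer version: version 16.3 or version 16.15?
version 16.15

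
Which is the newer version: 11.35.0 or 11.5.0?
11.35.0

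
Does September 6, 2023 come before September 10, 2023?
Yes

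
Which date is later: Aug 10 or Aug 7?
Aug 10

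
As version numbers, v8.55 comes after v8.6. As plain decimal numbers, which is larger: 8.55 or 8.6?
8.6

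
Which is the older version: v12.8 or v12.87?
v12.8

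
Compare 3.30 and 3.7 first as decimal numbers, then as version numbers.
As decimals: 3.30 < 3.7. As versions: v3.30 > v3.7 (minor version 30 > 7).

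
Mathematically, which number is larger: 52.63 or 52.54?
52.63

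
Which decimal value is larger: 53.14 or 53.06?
53.14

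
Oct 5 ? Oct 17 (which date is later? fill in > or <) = <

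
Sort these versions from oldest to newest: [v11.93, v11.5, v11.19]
[v11.5, v11.19, v11.93]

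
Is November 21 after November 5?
Yes. Day 21 comes after day 5 in November — this is a date comparison, not a decimal one (the decimal 11.21 would be smaller than 11.5).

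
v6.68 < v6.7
False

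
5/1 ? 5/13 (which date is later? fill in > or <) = <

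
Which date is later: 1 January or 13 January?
13 January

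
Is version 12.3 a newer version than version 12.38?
No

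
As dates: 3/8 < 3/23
True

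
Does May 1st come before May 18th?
Yes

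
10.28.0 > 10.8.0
True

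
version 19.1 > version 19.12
False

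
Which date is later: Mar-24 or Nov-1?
Nov-1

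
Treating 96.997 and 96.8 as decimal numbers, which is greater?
96.997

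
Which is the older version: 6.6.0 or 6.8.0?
6.6.0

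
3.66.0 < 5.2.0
True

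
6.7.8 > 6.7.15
False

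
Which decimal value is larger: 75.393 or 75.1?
75.393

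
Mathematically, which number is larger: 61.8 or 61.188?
61.8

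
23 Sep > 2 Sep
True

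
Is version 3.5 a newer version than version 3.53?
No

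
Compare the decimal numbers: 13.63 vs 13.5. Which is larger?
13.63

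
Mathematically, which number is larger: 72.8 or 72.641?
72.8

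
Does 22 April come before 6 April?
No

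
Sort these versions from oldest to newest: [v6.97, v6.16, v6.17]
[v6.16, v6.17, v6.97]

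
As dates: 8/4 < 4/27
False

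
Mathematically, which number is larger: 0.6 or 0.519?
0.6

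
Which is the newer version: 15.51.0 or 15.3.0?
15.51.0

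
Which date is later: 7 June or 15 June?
15 June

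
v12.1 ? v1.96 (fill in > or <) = >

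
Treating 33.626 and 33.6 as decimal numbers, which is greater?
33.626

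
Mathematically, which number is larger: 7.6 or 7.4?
7.6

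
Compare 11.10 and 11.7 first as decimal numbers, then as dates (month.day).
As decimals: 11.10 < 11.7. As dates: 11/10 is later than 11/7 (day 10 > day 7).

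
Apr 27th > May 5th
False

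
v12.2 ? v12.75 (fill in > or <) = <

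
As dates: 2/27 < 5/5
True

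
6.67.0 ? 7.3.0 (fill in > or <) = <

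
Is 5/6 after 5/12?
No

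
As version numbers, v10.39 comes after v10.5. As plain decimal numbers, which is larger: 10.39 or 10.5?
10.5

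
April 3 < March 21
False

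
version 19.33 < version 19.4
False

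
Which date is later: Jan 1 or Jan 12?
Jan 12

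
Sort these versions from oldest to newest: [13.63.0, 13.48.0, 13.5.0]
[13.5.0, 13.48.0, 13.63.0]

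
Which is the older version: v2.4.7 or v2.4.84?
v2.4.7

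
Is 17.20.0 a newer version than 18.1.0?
No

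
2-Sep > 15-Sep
False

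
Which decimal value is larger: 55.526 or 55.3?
55.526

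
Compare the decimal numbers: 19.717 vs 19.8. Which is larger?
19.8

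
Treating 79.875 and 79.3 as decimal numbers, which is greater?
79.875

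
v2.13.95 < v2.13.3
False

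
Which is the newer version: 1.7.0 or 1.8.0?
1.8.0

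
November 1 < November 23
True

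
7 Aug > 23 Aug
False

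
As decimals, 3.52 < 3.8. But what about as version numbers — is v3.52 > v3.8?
True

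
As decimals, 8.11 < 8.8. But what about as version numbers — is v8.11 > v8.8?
True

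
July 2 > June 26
True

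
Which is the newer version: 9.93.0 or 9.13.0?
9.93.0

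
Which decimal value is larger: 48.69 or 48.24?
48.69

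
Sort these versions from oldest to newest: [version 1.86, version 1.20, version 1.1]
[version 1.1, version 1.20, version 1.86]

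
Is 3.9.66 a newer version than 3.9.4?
Yes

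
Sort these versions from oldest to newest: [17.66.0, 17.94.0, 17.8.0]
[17.8.0, 17.66.0, 17.94.0]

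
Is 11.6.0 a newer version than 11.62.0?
No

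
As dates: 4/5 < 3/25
False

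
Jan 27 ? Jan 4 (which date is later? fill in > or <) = >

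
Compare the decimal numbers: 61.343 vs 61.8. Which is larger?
61.8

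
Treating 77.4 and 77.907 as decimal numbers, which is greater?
77.907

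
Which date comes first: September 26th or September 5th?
September 5th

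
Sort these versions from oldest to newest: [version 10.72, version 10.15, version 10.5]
[version 10.5, version 10.15, version 10.72]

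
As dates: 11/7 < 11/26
True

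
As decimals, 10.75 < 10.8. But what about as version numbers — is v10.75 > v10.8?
True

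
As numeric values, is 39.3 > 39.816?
False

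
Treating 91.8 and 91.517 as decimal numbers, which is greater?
91.8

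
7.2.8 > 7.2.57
False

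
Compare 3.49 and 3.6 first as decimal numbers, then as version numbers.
As decimals: 3.49 < 3.6. As versions: v3.49 > v3.6 (minor version 49 > 6).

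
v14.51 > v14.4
True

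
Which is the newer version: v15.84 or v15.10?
v15.84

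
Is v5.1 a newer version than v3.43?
Yes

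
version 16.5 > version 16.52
False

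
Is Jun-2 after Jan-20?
Yes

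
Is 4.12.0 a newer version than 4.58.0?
No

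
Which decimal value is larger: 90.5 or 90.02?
90.5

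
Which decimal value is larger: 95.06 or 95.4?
95.4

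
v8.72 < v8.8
False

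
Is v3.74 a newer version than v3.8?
Yes. Version numbers are compared segment by segment as integers, not as decimals: minor version 74 > 8, so v3.74 > v3.8 (even though the decimal 3.74 < 3.8).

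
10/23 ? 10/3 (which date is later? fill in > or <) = >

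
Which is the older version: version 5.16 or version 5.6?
version 5.6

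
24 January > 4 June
False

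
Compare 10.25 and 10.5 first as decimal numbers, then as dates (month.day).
As decimals: 10.25 < 10.5. As dates: 10/25 is later than 10/5 (day 25 > day 5).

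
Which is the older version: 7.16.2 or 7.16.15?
7.16.2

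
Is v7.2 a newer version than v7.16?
No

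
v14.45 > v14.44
True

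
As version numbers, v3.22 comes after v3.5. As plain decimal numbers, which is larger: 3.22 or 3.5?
3.5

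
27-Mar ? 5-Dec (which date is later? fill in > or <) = <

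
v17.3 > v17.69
False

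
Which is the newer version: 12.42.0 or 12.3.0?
12.42.0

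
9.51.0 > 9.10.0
True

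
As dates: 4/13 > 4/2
True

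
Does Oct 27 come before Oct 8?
No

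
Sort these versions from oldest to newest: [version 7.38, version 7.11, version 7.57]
[version 7.11, version 7.38, version 7.57]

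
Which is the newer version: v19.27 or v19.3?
v19.27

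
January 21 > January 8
True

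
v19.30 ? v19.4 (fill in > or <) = >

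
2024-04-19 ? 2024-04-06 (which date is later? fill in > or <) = >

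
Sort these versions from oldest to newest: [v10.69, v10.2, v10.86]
[v10.2, v10.69, v10.86]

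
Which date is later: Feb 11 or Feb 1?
Feb 11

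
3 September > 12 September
False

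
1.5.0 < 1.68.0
True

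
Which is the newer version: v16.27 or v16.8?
v16.27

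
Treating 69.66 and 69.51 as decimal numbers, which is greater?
69.66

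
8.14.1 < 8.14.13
True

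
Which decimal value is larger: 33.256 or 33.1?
33.256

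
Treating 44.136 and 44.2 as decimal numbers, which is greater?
44.2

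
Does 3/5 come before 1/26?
No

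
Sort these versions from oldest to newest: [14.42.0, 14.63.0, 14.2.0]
[14.2.0, 14.42.0, 14.63.0]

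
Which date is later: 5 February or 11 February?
11 February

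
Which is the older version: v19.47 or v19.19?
v19.19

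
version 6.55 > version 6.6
True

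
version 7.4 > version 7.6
False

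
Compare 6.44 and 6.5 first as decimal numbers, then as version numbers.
As decimals: 6.44 < 6.5. As versions: v6.44 > v6.5 (minor version 44 > 5).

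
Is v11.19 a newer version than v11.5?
Yes. Version numbers are compared segment by segment as integers, not as decimals: minor version 19 > 5, so v11.19 > v11.5 (even though the decimal 11.19 < 11.5).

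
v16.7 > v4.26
True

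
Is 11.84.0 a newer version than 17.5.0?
No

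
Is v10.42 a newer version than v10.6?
Yes. Version numbers are compared segment by segment as integers, not as decimals: minor version 42 > 6, so v10.42 > v10.6 (even though the decimal 10.42 < 10.6).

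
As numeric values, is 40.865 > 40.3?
True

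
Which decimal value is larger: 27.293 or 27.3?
27.3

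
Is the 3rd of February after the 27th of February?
No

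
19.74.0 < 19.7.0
False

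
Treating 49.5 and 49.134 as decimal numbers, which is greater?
49.5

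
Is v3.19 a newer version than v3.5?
Yes. Version numbers are compared segment by segment as integers, not as decimals: minor version 19 > 5, so v3.19 > v3.5 (even though the decimal 3.19 < 3.5).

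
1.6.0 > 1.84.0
False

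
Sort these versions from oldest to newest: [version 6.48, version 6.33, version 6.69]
[version 6.33, version 6.48, version 6.69]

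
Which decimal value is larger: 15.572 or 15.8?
15.8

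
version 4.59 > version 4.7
True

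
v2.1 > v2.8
False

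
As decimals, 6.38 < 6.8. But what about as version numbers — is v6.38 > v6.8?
True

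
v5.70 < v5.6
False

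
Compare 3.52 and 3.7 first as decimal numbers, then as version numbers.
As decimals: 3.52 < 3.7. As versions: v3.52 > v3.7 (minor version 52 > 7).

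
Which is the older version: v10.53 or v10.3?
v10.3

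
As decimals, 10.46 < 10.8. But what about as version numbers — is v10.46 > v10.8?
True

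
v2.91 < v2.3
False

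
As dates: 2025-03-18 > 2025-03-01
True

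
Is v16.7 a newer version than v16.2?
Yes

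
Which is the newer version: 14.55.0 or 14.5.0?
14.55.0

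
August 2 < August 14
True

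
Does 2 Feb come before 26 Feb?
Yes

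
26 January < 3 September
True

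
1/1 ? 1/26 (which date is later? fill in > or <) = <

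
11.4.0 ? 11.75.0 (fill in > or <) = <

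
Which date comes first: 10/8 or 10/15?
10/8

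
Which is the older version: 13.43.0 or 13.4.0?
13.4.0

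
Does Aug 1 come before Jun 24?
No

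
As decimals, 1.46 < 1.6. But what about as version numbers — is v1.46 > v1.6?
True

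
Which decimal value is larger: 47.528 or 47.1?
47.528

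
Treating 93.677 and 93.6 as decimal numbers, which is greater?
93.677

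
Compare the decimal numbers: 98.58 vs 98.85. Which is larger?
98.85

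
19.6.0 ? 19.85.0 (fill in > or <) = <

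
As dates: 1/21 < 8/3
True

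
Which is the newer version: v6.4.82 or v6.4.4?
v6.4.82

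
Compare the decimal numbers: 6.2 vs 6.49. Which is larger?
6.49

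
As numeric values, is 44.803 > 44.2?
True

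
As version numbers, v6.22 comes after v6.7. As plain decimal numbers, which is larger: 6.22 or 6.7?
6.7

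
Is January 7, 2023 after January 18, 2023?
No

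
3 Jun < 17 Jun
True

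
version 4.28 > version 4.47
False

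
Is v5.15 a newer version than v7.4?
No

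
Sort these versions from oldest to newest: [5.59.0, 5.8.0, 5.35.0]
[5.8.0, 5.35.0, 5.59.0]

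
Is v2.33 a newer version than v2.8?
Yes. Version numbers are compared segment by segment as integers, not as decimals: minor version 33 > 8, so v2.33 > v2.8 (even though the decimal 2.33 < 2.8).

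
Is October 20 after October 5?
Yes. Day 20 comes after day 5 in October — this is a date comparison, not a decimal one (the decimal 10.20 would be smaller than 10.5).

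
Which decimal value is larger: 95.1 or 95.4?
95.4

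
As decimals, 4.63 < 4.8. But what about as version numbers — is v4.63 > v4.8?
True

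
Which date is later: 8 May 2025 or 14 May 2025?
14 May 2025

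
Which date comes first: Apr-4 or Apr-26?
Apr-4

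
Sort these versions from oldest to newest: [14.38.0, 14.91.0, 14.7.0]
[14.7.0, 14.38.0, 14.91.0]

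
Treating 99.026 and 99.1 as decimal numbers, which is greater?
99.1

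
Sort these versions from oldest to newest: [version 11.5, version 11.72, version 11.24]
[version 11.5, version 11.24, version 11.72]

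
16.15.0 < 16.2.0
False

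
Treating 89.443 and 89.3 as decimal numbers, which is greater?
89.443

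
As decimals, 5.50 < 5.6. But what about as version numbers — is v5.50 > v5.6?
True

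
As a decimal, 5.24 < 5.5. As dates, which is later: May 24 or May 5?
May 24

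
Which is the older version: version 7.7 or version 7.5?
version 7.5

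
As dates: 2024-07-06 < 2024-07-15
True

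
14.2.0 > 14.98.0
False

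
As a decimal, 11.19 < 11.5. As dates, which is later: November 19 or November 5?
November 19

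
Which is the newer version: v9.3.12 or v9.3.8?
v9.3.12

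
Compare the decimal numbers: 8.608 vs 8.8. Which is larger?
8.8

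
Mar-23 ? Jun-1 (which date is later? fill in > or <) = <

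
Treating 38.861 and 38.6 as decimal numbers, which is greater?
38.861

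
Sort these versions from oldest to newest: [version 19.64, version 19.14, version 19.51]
[version 19.14, version 19.51, version 19.64]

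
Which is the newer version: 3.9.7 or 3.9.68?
3.9.68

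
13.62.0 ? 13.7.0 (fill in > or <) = >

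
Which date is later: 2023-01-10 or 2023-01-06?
2023-01-10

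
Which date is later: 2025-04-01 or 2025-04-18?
2025-04-18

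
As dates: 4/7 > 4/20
False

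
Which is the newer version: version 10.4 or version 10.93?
version 10.93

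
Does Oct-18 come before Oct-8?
No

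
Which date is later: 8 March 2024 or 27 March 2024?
27 March 2024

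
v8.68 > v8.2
True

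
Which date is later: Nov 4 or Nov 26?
Nov 26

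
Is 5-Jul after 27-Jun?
Yes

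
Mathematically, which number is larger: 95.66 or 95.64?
95.66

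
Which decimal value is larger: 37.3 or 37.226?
37.3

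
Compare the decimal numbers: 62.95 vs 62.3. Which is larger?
62.95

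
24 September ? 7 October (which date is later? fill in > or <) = <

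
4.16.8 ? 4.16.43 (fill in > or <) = <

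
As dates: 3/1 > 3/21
False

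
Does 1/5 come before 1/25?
Yes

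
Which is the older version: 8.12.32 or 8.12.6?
8.12.6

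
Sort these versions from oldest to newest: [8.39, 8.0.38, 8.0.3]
[8.0.3, 8.0.38, 8.39]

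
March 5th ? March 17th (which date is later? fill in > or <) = <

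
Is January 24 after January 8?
Yes. Day 24 comes after day 8 in January — this is a date comparison, not a decimal one (the decimal 1.24 would be smaller than 1.8).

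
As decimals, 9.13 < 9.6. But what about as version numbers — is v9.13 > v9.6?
True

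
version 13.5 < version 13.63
True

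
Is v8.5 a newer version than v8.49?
No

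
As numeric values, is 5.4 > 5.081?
True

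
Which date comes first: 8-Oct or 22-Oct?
8-Oct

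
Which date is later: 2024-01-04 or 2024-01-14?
2024-01-14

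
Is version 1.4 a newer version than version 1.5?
No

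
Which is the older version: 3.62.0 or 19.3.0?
3.62.0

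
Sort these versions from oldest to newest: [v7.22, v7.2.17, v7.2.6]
[v7.2.6, v7.2.17, v7.22]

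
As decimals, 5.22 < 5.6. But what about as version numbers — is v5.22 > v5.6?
True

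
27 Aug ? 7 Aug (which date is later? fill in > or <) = >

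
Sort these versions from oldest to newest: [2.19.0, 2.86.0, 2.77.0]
[2.19.0, 2.77.0, 2.86.0]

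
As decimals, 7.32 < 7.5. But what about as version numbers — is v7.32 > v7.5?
True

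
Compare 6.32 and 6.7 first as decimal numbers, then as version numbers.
As decimals: 6.32 < 6.7. As versions: v6.32 > v6.7 (minor version 32 > 7).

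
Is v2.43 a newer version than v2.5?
Yes. Version numbers are compared segment by segment as integers, not as decimals: minor version 43 > 5, so v2.43 > v2.5 (even though the decimal 2.43 < 2.5).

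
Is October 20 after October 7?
Yes. Day 20 comes after day 7 in October — this is a date comparison, not a decimal one (the decimal 10.20 would be smaller than 10.7).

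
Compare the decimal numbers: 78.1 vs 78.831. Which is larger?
78.831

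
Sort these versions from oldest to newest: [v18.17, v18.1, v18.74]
[v18.1, v18.17, v18.74]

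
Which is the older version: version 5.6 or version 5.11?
version 5.6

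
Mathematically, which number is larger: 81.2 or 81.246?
81.246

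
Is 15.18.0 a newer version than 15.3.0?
Yes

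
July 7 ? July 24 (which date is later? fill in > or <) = <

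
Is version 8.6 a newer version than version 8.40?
No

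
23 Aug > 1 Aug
True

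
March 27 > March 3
True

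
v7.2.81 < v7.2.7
False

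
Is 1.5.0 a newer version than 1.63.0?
No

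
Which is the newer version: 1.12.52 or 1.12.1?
1.12.52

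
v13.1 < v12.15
False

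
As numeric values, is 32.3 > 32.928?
False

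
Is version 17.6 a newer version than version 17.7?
No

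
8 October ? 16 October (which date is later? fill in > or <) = <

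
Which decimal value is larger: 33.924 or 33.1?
33.924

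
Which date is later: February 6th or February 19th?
February 19th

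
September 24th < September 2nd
False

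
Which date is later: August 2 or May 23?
August 2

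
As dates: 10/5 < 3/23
False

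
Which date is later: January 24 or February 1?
February 1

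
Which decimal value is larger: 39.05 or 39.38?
39.38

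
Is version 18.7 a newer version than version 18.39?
No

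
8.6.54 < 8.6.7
False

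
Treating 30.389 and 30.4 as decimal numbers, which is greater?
30.4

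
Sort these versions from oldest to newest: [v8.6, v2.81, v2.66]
[v2.66, v2.81, v8.6]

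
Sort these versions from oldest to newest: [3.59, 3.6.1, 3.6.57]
[3.6.1, 3.6.57, 3.59]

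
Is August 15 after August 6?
Yes. Day 15 comes after day 6 in August — this is a date comparison, not a decimal one (the decimal 8.15 would be smaller than 8.6).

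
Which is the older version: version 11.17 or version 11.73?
version 11.17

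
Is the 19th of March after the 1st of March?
Yes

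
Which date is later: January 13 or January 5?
January 13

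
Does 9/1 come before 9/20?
Yes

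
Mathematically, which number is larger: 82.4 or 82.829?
82.829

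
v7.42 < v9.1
True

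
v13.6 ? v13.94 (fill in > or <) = <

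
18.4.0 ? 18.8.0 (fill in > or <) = <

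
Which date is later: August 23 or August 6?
August 23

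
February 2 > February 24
False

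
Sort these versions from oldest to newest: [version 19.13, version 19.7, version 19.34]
[version 19.7, version 19.13, version 19.34]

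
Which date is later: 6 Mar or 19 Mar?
19 Mar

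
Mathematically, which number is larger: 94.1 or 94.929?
94.929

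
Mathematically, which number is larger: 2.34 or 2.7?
2.7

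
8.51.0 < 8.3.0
False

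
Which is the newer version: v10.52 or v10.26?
v10.52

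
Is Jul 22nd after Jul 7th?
Yes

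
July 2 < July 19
True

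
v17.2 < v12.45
False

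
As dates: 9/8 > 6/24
True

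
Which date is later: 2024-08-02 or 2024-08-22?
2024-08-22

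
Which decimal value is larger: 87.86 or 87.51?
87.86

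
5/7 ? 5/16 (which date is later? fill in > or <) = <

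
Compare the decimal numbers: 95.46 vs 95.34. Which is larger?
95.46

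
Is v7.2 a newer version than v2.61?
Yes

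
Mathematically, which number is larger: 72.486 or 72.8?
72.8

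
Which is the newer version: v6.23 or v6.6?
v6.23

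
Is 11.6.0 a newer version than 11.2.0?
Yes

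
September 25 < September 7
False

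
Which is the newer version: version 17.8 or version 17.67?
version 17.67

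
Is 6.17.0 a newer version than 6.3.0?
Yes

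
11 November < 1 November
False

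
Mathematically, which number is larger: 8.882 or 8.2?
8.882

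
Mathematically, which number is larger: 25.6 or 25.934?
25.934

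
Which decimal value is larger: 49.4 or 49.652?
49.652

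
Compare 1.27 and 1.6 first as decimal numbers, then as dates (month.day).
As decimals: 1.27 < 1.6. As dates: 1/27 is later than 1/6 (day 27 > day 6).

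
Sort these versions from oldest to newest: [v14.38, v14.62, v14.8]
[v14.8, v14.38, v14.62]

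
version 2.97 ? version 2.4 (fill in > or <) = >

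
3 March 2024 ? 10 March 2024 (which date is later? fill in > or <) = <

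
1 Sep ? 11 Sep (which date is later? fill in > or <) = <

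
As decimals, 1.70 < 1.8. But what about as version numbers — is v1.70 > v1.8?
True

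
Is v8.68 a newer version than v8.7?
Yes. Version numbers are compared segment by segment as integers, not as decimals: minor version 68 > 7, so v8.68 > v8.7 (even though the decimal 8.68 < 8.7).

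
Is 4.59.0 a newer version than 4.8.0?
Yes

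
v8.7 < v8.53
True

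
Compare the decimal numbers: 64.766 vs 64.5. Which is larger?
64.766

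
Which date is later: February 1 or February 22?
February 22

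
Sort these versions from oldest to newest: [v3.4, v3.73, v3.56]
[v3.4, v3.56, v3.73]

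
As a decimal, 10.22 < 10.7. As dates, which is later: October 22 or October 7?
October 22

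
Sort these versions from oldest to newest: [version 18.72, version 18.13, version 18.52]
[version 18.13, version 18.52, version 18.72]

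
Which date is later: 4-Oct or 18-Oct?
18-Oct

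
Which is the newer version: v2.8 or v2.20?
v2.20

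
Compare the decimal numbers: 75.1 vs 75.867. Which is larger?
75.867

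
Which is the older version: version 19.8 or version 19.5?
version 19.5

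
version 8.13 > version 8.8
True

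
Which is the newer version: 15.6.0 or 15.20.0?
15.20.0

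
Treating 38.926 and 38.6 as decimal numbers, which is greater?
38.926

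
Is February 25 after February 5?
Yes. Day 25 comes after day 5 in February — this is a date comparison, not a decimal one (the decimal 2.25 would be smaller than 2.5).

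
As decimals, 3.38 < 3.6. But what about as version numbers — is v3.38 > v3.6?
True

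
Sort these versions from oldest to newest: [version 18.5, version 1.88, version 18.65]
[version 1.88, version 18.5, version 18.65]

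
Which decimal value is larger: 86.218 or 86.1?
86.218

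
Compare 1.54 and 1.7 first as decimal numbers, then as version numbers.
As decimals: 1.54 < 1.7. As versions: v1.54 > v1.7 (minor version 54 > 7).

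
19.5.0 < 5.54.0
False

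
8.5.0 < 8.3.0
False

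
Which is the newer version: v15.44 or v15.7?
v15.44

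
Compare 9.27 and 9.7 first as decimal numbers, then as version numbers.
As decimals: 9.27 < 9.7. As versions: v9.27 > v9.7 (minor version 27 > 7).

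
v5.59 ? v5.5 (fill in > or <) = >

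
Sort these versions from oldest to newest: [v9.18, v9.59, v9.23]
[v9.18, v9.23, v9.59]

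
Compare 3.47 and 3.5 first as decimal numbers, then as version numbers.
As decimals: 3.47 < 3.5. As versions: v3.47 > v3.5 (minor version 47 > 5).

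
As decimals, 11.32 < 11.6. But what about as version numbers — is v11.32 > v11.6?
True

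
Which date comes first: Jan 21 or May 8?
Jan 21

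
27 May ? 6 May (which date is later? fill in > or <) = >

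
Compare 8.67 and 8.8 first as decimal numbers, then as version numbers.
As decimals: 8.67 < 8.8. As versions: v8.67 > v8.8 (minor version 67 > 8).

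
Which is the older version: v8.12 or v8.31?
v8.12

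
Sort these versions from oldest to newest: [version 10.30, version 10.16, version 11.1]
[version 10.16, version 10.30, version 11.1]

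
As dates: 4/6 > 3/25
True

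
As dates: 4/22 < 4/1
False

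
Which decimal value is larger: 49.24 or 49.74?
49.74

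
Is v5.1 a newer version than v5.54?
No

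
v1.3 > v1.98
False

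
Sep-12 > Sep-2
True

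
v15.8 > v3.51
True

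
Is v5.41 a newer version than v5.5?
Yes. Version numbers are compared segment by segment as integers, not as decimals: minor version 41 > 5, so v5.41 > v5.5 (even though the decimal 5.41 < 5.5).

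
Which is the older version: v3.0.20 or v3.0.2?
v3.0.2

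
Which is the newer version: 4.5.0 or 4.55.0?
4.55.0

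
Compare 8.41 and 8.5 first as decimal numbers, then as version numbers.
As decimals: 8.41 < 8.5. As versions: v8.41 > v8.5 (minor version 41 > 5).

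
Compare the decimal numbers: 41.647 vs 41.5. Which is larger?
41.647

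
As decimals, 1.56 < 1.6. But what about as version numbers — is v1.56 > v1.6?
True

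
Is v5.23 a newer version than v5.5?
Yes. Version numbers are compared segment by segment as integers, not as decimals: minor version 23 > 5, so v5.23 > v5.5 (even though the decimal 5.23 < 5.5).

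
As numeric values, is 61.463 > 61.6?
False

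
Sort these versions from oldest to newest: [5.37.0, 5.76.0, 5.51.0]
[5.37.0, 5.51.0, 5.76.0]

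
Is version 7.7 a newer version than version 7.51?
No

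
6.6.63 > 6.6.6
True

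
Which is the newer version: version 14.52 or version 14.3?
version 14.52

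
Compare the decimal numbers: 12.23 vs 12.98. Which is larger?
12.98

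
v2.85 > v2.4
True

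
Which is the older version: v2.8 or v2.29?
v2.8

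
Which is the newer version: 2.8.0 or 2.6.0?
2.8.0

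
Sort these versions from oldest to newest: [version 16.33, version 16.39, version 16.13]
[version 16.13, version 16.33, version 16.39]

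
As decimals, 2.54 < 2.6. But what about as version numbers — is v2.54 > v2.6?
True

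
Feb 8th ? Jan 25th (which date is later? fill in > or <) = >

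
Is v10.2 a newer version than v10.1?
Yes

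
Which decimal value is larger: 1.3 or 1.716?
1.716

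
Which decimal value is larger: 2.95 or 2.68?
2.95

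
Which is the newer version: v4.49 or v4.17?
v4.49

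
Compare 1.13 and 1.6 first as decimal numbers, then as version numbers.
As decimals: 1.13 < 1.6. As versions: v1.13 > v1.6 (minor version 13 > 6).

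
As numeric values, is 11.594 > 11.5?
True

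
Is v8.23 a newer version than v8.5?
Yes. Version numbers are compared segment by segment as integers, not as decimals: minor version 23 > 5, so v8.23 > v8.5 (even though the decimal 8.23 < 8.5).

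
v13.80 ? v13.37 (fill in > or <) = >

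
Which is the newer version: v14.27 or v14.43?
v14.43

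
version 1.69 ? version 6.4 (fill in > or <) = <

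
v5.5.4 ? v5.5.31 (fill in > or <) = <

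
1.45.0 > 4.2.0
False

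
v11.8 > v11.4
True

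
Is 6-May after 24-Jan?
Yes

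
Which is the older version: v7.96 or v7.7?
v7.7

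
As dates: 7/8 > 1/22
True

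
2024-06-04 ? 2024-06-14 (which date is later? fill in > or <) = <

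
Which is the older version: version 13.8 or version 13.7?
version 13.7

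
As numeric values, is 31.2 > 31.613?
False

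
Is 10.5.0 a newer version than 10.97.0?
No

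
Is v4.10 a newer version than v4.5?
Yes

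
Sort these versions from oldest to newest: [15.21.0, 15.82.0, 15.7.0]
[15.7.0, 15.21.0, 15.82.0]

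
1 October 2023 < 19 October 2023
True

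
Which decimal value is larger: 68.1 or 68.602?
68.602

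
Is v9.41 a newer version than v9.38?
Yes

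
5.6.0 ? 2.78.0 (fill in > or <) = >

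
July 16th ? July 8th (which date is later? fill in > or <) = >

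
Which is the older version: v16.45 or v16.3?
v16.3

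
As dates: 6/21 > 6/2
True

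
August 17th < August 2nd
False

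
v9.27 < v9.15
False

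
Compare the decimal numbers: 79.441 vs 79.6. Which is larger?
79.6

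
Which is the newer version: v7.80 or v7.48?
v7.80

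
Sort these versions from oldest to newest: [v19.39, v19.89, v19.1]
[v19.1, v19.39, v19.89]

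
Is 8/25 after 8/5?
Yes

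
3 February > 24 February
False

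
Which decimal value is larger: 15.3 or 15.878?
15.878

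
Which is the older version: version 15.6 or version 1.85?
version 1.85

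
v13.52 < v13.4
False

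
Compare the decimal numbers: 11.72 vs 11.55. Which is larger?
11.72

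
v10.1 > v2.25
True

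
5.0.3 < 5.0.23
True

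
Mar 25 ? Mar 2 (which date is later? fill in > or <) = >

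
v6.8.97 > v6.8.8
True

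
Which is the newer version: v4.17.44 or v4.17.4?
v4.17.44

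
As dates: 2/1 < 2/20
True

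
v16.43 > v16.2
True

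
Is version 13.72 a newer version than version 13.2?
Yes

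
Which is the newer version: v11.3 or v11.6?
v11.6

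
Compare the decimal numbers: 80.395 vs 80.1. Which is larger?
80.395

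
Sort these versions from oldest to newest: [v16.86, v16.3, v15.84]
[v15.84, v16.3, v16.86]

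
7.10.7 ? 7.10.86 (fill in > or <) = <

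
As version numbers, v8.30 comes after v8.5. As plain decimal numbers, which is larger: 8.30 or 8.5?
8.5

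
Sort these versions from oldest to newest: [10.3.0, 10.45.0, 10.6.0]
[10.3.0, 10.6.0, 10.45.0]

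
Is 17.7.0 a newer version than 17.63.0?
No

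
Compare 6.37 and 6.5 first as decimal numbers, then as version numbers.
As decimals: 6.37 < 6.5. As versions: v6.37 > v6.5 (minor version 37 > 5).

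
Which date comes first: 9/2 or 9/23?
9/2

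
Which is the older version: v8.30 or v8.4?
v8.4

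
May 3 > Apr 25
True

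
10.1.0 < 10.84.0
True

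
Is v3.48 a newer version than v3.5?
Yes. Version numbers are compared segment by segment as integers, not as decimals: minor version 48 > 5, so v3.48 > v3.5 (even though the decimal 3.48 < 3.5).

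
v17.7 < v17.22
True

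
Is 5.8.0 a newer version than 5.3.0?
Yes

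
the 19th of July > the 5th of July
True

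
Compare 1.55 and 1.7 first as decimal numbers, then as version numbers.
As decimals: 1.55 < 1.7. As versions: v1.55 > v1.7 (minor version 55 > 7).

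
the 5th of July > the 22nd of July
False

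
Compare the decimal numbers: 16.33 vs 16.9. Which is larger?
16.9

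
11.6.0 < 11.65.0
True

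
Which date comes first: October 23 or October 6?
October 6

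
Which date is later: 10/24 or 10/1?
10/24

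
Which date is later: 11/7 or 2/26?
11/7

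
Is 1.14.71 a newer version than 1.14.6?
Yes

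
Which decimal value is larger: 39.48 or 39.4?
39.48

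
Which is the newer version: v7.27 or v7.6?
v7.27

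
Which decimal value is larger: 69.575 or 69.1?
69.575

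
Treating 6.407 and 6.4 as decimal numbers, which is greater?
6.407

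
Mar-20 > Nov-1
False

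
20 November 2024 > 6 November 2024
True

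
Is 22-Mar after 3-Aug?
No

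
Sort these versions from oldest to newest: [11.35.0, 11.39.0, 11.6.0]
[11.6.0, 11.35.0, 11.39.0]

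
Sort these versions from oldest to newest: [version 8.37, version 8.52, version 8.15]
[version 8.15, version 8.37, version 8.52]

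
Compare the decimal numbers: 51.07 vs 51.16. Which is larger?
51.16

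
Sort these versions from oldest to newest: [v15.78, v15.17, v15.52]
[v15.17, v15.52, v15.78]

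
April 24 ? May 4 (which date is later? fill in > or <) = <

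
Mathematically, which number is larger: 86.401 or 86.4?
86.401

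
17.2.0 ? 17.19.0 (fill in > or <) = <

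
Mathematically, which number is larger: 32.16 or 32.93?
32.93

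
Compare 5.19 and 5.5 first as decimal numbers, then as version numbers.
As decimals: 5.19 < 5.5. As versions: v5.19 > v5.5 (minor version 19 > 5).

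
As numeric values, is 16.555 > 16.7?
False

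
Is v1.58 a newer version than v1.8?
Yes. Version numbers are compared segment by segment as integers, not as decimals: minor version 58 > 8, so v1.58 > v1.8 (even though the decimal 1.58 < 1.8).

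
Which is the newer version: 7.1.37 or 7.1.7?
7.1.37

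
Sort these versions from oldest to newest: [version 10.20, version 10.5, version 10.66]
[version 10.5, version 10.20, version 10.66]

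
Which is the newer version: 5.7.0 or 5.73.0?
5.73.0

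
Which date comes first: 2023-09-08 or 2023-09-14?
2023-09-08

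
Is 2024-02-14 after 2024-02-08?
Yes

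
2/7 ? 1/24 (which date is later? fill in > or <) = >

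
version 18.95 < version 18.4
False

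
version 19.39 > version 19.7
True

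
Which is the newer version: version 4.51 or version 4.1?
version 4.51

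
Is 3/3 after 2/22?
Yes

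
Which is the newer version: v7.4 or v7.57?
v7.57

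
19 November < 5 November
False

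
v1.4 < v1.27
True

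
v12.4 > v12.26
False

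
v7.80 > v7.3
True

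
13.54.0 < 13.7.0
False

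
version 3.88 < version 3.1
False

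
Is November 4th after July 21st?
Yes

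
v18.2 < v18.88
True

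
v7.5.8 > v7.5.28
False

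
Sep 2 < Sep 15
True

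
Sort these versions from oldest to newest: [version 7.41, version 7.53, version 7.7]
[version 7.7, version 7.41, version 7.53]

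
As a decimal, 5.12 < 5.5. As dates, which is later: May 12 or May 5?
May 12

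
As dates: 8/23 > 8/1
True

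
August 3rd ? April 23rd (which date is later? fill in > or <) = >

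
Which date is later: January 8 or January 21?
January 21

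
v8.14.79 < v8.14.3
False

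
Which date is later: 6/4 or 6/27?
6/27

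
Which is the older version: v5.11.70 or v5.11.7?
v5.11.7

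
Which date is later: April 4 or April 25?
April 25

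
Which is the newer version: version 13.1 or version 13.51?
version 13.51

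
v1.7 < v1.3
False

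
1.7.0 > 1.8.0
False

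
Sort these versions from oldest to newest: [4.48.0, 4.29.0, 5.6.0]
[4.29.0, 4.48.0, 5.6.0]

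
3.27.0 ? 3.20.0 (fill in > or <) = >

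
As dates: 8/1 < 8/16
True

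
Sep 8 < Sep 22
True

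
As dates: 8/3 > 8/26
False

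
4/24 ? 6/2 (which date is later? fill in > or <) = <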